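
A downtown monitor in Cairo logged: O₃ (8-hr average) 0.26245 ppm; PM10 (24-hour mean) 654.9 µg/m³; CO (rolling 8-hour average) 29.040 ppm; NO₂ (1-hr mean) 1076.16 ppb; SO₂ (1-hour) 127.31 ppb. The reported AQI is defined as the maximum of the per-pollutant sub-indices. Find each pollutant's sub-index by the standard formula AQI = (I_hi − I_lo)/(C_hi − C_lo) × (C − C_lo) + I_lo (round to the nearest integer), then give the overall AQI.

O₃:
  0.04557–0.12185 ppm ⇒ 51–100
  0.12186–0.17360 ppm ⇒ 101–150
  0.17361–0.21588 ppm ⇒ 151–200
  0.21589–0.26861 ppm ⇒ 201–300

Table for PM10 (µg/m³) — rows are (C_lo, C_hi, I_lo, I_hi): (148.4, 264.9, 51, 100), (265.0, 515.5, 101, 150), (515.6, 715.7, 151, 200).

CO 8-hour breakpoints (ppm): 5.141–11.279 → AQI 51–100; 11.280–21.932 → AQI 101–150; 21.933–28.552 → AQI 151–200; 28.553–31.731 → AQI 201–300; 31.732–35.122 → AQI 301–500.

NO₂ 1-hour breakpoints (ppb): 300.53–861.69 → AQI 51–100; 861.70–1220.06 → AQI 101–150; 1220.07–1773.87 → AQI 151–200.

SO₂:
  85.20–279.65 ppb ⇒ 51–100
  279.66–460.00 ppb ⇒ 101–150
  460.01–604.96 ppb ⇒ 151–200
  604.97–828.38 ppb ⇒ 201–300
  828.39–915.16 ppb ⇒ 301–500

288

O₃: 0.26245 lies in 0.21589–0.26861, so I_lo=201, I_hi=300, C_lo=0.21589, C_hi=0.26861.
(300−201)/(0.26861−0.21589) × (0.26245−0.21589) + 201 = 99/0.05272 × 0.04656 + 201 ≈ 288.43 → 288.
PM10: 654.9 lies in 515.6–715.7, so I_lo=151, I_hi=200, C_lo=515.6, C_hi=715.7.
(200−151)/(715.7−515.6) × (654.9−515.6) + 151 = 49/200.1 × 139.3 + 151 ≈ 185.11 → 185.
CO 29.040: bracket 28.553–31.731 → index 201–300; slope 99/3.178, offset 0.487.
AQI = 201 + 99/3.178·0.487 ≈ 216.17 ⇒ 216.
NO₂: 1076.16 lies in 861.70–1220.06, so I_lo=101, I_hi=150, C_lo=861.70, C_hi=1220.06.
(150−101)/(1220.06−861.70) × (1076.16−861.70) + 101 = 49/358.36 × 214.46 + 101 ≈ 130.32 → 130.
SO₂: 127.31 lies in 85.20–279.65, so I_lo=51, I_hi=100, C_lo=85.20, C_hi=279.65.
(100−51)/(279.65−85.20) × (127.31−85.20) + 51 = 49/194.45 × 42.11 + 51 ≈ 61.61 → 62.
Sub-indices: O₃→288, PM10→185, CO→216, NO₂→130, SO₂→62. Overall AQI = max = 288; dominant pollutant is O₃.
AQI 288: Very Unhealthy.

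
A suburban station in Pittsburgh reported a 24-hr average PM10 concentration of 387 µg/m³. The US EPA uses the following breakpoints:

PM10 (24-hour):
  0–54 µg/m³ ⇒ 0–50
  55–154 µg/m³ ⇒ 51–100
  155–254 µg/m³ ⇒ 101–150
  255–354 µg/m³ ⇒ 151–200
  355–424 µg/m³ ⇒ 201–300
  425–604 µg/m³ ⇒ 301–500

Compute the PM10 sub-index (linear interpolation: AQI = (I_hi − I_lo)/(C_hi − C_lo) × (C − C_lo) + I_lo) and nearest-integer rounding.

247

PM10 387: bracket 355–424 → index 201–300; slope 99/69, offset 32.
AQI = 201 + 99/69·32 ≈ 246.91 ⇒ 247.
AQI 247 falls in the Very Unhealthy category.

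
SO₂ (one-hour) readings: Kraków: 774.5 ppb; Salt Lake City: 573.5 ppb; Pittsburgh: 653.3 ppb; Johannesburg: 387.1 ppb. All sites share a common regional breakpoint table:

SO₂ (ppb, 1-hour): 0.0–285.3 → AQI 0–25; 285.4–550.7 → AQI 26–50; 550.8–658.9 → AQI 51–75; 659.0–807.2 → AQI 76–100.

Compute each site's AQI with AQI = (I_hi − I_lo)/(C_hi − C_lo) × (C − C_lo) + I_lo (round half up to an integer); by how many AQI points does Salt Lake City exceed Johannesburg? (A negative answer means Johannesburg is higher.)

21

Kraków: 774.5 ∈ [659.0, 807.2] ↔ index [76, 100].
76 + (774.5−659.0)·(100−76)/(807.2−659.0) = 76 + 115.5·24/148.2 ≈ 94.70, so AQI = 95.
Salt Lake City: 573.5 lies in 550.8–658.9, so I_lo=51, I_hi=75, C_lo=550.8, C_hi=658.9.
(75−51)/(658.9−550.8) × (573.5−550.8) + 51 = 24/108.1 × 22.7 + 51 ≈ 56.04 → 56.
Pittsburgh 653.3: bracket 550.8–658.9 → index 51–75; slope 24/108.1, offset 102.5.
AQI = 51 + 24/108.1·102.5 ≈ 73.76 ⇒ 74.
Johannesburg: row 285.4–550.7 (AQI 26–50). (50−26)·(387.1−285.4)/(550.7−285.4) + 26 = 24·101.7/265.3 + 26 ≈ 35.20 → 35.
AQIs: Kraków=95, Salt Lake City=56, Pittsburgh=74, Johannesburg=35. Salt Lake City (56) − Johannesburg (35) = 21.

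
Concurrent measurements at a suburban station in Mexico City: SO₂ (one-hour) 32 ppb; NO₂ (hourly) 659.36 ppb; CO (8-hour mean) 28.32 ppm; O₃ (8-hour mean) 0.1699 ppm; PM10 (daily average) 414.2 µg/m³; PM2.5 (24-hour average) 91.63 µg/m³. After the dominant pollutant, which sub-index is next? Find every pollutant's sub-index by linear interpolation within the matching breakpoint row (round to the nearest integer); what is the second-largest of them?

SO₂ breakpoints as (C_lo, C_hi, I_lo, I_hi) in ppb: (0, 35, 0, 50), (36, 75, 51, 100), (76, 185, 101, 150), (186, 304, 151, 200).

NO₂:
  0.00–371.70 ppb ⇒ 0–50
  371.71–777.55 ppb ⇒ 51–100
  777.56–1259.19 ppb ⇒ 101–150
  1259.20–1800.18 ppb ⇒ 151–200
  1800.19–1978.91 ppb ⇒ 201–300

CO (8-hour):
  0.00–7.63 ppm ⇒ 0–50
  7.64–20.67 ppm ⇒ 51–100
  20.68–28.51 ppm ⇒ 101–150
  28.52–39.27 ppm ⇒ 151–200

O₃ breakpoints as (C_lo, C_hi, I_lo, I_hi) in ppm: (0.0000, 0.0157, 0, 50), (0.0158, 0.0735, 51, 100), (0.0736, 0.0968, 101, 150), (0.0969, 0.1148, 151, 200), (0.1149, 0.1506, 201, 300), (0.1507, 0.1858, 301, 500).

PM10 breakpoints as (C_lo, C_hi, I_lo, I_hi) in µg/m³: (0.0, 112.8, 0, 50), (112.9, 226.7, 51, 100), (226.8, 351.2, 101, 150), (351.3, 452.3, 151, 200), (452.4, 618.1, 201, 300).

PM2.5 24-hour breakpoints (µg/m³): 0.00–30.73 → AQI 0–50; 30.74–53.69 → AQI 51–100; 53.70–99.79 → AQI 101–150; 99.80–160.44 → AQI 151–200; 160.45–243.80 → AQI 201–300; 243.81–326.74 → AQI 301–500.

SO₂: 32 ∈ [0, 35] ↔ index [0, 50].
0 + (32−0)·(50−0)/(35−0) = 0 + 32·50/35 ≈ 45.71, so AQI = 46.
NO₂: 659.36 ∈ [371.71, 777.55] ↔ index [51, 100].
51 + (659.36−371.71)·(100−51)/(777.55−371.71) = 51 + 287.65·49/405.84 ≈ 85.73, so AQI = 86.
CO: 28.32 lies in 20.68–28.51, so I_lo=101, I_hi=150, C_lo=20.68, C_hi=28.51.
(150−101)/(28.51−20.68) × (28.32−20.68) + 101 = 49/7.83 × 7.64 + 101 ≈ 148.81 → 149.
O₃: row 0.1507–0.1858 (AQI 301–500). (500−301)·(0.1699−0.1507)/(0.1858−0.1507) + 301 = 199·0.0192/0.0351 + 301 ≈ 409.85 → 410.
PM10: 414.2 lies in 351.3–452.3, so I_lo=151, I_hi=200, C_lo=351.3, C_hi=452.3.
(200−151)/(452.3−351.3) × (414.2−351.3) + 151 = 49/101.0 × 62.9 + 151 ≈ 181.52 → 182.
PM2.5: row 53.70–99.79 (AQI 101–150). (150−101)·(91.63−53.70)/(99.79−53.70) + 101 = 49·37.93/46.09 + 101 ≈ 141.32 → 141.
Sub-indices: SO₂→46, NO₂→86, CO→149, O₃→410, PM10→182, PM2.5→141. Ranked high→low: 410, 182, 149, 141, 86, 46. Second-highest sub-index = 182.

182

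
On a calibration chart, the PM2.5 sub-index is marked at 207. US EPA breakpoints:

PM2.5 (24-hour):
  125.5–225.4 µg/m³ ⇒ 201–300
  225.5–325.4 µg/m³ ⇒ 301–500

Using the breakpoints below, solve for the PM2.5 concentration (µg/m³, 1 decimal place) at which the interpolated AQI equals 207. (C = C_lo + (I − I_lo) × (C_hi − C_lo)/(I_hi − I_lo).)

AQI 207 lies in the 201–300 band, which corresponds to 125.5–225.4 µg/m³.
C = 125.5 + (207−201)×(225.4−125.5)/(300−201) = 125.5 + 6×99.9/99 ≈ 131.555 µg/m³ → 131.6 µg/m³ to 1 dp.

131.6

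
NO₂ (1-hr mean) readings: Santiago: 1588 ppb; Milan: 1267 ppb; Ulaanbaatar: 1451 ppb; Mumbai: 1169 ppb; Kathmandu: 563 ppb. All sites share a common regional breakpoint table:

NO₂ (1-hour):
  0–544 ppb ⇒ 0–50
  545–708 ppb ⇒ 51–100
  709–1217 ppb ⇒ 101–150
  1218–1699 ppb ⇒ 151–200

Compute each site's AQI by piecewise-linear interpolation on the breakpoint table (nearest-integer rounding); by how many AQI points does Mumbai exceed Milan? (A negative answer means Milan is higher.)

Santiago: row 1218–1699 (AQI 151–200). (200−151)·(1588−1218)/(1699−1218) + 151 = 49·370/481 + 151 ≈ 188.69 → 189.
Milan: 1267 lies in 1218–1699, so I_lo=151, I_hi=200, C_lo=1218, C_hi=1699.
(200−151)/(1699−1218) × (1267−1218) + 151 = 49/481 × 49 + 151 ≈ 155.99 → 156.
Ulaanbaatar: 1451 lies in 1218–1699, so I_lo=151, I_hi=200, C_lo=1218, C_hi=1699.
(200−151)/(1699−1218) × (1451−1218) + 151 = 49/481 × 233 + 151 ≈ 174.74 → 175.
Mumbai: 1169 ∈ [709, 1217] ↔ index [101, 150].
101 + (1169−709)·(150−101)/(1217−709) = 101 + 460·49/508 ≈ 145.37, so AQI = 145.
Kathmandu: row 545–708 (AQI 51–100). (100−51)·(563−545)/(708−545) + 51 = 49·18/163 + 51 ≈ 56.41 → 56.
AQIs: Santiago=189, Milan=156, Ulaanbaatar=175, Mumbai=145, Kathmandu=56. Mumbai (145) − Milan (156) = -11.

-11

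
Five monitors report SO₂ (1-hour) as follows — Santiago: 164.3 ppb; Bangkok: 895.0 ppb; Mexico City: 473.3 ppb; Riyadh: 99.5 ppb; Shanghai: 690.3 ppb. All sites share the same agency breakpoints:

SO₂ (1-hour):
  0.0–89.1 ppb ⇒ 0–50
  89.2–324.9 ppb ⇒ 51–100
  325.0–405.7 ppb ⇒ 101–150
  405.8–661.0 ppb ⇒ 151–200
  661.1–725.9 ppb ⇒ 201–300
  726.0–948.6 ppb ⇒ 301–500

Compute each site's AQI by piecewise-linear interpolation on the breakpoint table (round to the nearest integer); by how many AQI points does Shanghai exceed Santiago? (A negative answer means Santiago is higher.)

179

Santiago: 164.3 lies in 89.2–324.9, so I_lo=51, I_hi=100, C_lo=89.2, C_hi=324.9.
(100−51)/(324.9−89.2) × (164.3−89.2) + 51 = 49/235.7 × 75.1 + 51 ≈ 66.61 → 67.
Bangkok: 895.0 lies in 726.0–948.6, so I_lo=301, I_hi=500, C_lo=726.0, C_hi=948.6.
(500−301)/(948.6−726.0) × (895.0−726.0) + 301 = 199/222.6 × 169.0 + 301 ≈ 452.08 → 452.
Mexico City: 473.3 ∈ [405.8, 661.0] ↔ index [151, 200].
151 + (473.3−405.8)·(200−151)/(661.0−405.8) = 151 + 67.5·49/255.2 ≈ 163.96, so AQI = 164.
Riyadh: 99.5 lies in 89.2–324.9, so I_lo=51, I_hi=100, C_lo=89.2, C_hi=324.9.
(100−51)/(324.9−89.2) × (99.5−89.2) + 51 = 49/235.7 × 10.3 + 51 ≈ 53.14 → 53.
Shanghai: row 661.1–725.9 (AQI 201–300). (300−201)·(690.3−661.1)/(725.9−661.1) + 201 = 99·29.2/64.8 + 201 ≈ 245.61 → 246.
AQIs: Santiago=67, Bangkok=452, Mexico City=164, Riyadh=53, Shanghai=246. Shanghai (246) − Santiago (67) = 179.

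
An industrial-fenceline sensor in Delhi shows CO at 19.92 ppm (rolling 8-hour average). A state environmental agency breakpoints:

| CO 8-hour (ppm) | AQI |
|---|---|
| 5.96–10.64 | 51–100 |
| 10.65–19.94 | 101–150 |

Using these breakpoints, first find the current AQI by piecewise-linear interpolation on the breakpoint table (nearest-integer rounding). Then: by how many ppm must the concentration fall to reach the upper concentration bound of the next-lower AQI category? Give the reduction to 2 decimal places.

CO 19.92: bracket 10.65–19.94 → index 101–150; slope 49/9.29, offset 9.27.
AQI = 101 + 49/9.29·9.27 ≈ 149.89 ⇒ 150.
Current AQI 150 is in the Unhealthy for Sensitive Groups range (101–150). The next-lower category tops out at AQI 100, whose upper concentration bound is 10.64 ppm.
Reduction needed = 19.92 − 10.64 = 9.28 ppm.

9.28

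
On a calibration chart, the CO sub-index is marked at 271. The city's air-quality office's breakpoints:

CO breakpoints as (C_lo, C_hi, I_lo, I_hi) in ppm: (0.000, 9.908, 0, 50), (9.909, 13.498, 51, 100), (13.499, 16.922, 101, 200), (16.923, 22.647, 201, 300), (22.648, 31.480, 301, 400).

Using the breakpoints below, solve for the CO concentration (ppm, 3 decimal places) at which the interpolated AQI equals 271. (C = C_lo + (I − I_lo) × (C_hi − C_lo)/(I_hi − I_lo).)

AQI 271 lies in the 201–300 band, which corresponds to 16.923–22.647 ppm.
C = 16.923 + (271−201)×(22.647−16.923)/(300−201) = 16.923 + 70×5.724/99 ≈ 20.97027 ppm → 20.970 ppm to 3 dp.

20.970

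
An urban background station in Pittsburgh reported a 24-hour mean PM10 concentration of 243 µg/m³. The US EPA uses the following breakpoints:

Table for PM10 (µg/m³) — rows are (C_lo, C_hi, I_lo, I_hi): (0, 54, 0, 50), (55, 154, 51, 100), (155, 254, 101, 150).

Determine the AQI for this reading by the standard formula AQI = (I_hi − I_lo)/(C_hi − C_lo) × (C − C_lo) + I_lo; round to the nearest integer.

PM10 243: bracket 155–254 → index 101–150; slope 49/99, offset 88.
AQI = 101 + 49/99·88 ≈ 144.56 ⇒ 145.

145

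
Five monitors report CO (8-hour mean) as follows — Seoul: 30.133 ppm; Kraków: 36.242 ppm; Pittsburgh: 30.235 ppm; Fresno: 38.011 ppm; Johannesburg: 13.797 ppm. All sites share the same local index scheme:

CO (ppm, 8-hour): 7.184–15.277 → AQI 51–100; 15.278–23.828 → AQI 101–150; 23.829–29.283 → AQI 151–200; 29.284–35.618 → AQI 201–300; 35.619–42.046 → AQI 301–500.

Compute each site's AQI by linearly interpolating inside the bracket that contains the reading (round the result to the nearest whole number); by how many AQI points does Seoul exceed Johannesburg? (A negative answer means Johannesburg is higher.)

Seoul: 30.133 lies in 29.284–35.618, so I_lo=201, I_hi=300, C_lo=29.284, C_hi=35.618.
(300−201)/(35.618−29.284) × (30.133−29.284) + 201 = 99/6.334 × 0.849 + 201 ≈ 214.27 → 214.
Kraków: row 35.619–42.046 (AQI 301–500). (500−301)·(36.242−35.619)/(42.046−35.619) + 301 = 199·0.623/6.427 + 301 ≈ 320.29 → 320.
Pittsburgh: row 29.284–35.618 (AQI 201–300). (300−201)·(30.235−29.284)/(35.618−29.284) + 201 = 99·0.951/6.334 + 201 ≈ 215.86 → 216.
Fresno: 38.011 lies in 35.619–42.046, so I_lo=301, I_hi=500, C_lo=35.619, C_hi=42.046.
(500−301)/(42.046−35.619) × (38.011−35.619) + 301 = 199/6.427 × 2.392 + 301 ≈ 375.06 → 375.
Johannesburg 13.797: bracket 7.184–15.277 → index 51–100; slope 49/8.093, offset 6.613.
AQI = 51 + 49/8.093·6.613 ≈ 91.04 ⇒ 91.
AQIs: Seoul=214, Kraków=320, Pittsburgh=216, Fresno=375, Johannesburg=91. Seoul (214) − Johannesburg (91) = 123.

123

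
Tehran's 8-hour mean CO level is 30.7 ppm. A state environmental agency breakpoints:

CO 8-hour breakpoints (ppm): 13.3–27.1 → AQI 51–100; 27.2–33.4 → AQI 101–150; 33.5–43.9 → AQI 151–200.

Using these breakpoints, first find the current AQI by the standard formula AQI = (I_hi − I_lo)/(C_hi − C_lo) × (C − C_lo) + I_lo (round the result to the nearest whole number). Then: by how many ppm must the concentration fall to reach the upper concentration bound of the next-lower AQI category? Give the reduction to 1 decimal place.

3.6

CO: 30.7 lies in 27.2–33.4, so I_lo=101, I_hi=150, C_lo=27.2, C_hi=33.4.
(150−101)/(33.4−27.2) × (30.7−27.2) + 101 = 49/6.2 × 3.5 + 101 ≈ 128.66 → 129.
Current AQI 129 is in the Unhealthy for Sensitive Groups range (101–150). The next-lower category tops out at AQI 100, whose upper concentration bound is 27.1 ppm.
Reduction needed = 30.7 − 27.1 = 3.6 ppm.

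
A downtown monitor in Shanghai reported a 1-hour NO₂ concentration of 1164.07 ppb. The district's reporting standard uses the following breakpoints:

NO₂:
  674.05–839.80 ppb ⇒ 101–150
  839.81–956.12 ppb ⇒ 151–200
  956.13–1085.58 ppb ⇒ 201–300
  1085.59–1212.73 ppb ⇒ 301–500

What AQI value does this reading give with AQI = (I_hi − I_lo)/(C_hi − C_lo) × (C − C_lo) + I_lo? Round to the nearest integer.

424

NO₂: 1164.07 lies in 1085.59–1212.73, so I_lo=301, I_hi=500, C_lo=1085.59, C_hi=1212.73.
(500−301)/(1212.73−1085.59) × (1164.07−1085.59) + 301 = 199/127.14 × 78.48 + 301 ≈ 423.84 → 424.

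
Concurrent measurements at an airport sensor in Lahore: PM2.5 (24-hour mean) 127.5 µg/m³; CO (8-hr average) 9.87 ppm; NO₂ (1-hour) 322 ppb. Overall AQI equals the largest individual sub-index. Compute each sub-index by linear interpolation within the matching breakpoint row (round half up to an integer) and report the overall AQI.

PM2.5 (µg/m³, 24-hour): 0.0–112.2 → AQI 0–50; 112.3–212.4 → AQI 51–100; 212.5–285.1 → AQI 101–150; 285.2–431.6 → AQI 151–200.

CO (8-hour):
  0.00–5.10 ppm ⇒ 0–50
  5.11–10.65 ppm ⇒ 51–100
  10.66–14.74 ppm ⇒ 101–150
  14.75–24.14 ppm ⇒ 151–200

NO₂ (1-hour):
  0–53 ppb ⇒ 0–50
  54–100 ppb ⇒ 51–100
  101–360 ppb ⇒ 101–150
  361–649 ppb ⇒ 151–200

143

PM2.5 127.5: bracket 112.3–212.4 → index 51–100; slope 49/100.1, offset 15.2.
AQI = 51 + 49/100.1·15.2 ≈ 58.44 ⇒ 58.
CO: 9.87 ∈ [5.11, 10.65] ↔ index [51, 100].
51 + (9.87−5.11)·(100−51)/(10.65−5.11) = 51 + 4.76·49/5.54 ≈ 93.10, so AQI = 93.
NO₂: row 101–360 (AQI 101–150). (150−101)·(322−101)/(360−101) + 101 = 49·221/259 + 101 ≈ 142.81 → 143.
Sub-indices: PM2.5→58, CO→93, NO₂→143. Overall AQI = max = 143; dominant pollutant is NO₂.
AQI 143: Unhealthy for Sensitive Groups.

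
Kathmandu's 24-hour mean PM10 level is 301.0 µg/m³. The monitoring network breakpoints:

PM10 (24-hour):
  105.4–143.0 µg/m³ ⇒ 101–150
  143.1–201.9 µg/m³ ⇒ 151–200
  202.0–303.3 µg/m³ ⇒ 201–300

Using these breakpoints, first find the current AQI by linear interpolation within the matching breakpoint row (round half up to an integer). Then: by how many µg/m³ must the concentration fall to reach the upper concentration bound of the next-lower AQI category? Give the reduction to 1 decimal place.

PM10: 301.0 ∈ [202.0, 303.3] ↔ index [201, 300].
201 + (301.0−202.0)·(300−201)/(303.3−202.0) = 201 + 99.0·99/101.3 ≈ 297.75, so AQI = 298.
Current AQI 298 is in the Very Unhealthy range (201–300). The next-lower category tops out at AQI 200, whose upper concentration bound is 201.9 µg/m³.
Reduction needed = 301.0 − 201.9 = 99.1 µg/m³.

99.1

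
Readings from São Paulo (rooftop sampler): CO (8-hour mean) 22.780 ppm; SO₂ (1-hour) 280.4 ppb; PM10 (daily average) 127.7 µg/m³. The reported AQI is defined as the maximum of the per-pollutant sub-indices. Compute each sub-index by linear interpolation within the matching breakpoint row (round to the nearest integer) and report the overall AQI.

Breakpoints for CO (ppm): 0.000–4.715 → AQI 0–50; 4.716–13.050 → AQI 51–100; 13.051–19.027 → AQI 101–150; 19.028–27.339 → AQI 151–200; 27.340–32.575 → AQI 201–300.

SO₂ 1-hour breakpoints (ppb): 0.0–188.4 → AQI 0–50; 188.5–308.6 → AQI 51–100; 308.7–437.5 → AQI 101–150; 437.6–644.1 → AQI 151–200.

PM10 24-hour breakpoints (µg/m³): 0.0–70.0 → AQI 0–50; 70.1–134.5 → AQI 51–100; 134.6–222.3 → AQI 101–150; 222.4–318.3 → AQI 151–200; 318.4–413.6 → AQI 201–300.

173

CO: 22.780 lies in 19.028–27.339, so I_lo=151, I_hi=200, C_lo=19.028, C_hi=27.339.
(200−151)/(27.339−19.028) × (22.780−19.028) + 151 = 49/8.311 × 3.752 + 151 ≈ 173.12 → 173.
SO₂: 280.4 lies in 188.5–308.6, so I_lo=51, I_hi=100, C_lo=188.5, C_hi=308.6.
(100−51)/(308.6−188.5) × (280.4−188.5) + 51 = 49/120.1 × 91.9 + 51 ≈ 88.49 → 88.
PM10: 127.7 ∈ [70.1, 134.5] ↔ index [51, 100].
51 + (127.7−70.1)·(100−51)/(134.5−70.1) = 51 + 57.6·49/64.4 ≈ 94.83, so AQI = 95.
Sub-indices: CO→173, SO₂→88, PM10→95. Overall AQI = max = 173; dominant pollutant is CO.
AQI 173: Unhealthy.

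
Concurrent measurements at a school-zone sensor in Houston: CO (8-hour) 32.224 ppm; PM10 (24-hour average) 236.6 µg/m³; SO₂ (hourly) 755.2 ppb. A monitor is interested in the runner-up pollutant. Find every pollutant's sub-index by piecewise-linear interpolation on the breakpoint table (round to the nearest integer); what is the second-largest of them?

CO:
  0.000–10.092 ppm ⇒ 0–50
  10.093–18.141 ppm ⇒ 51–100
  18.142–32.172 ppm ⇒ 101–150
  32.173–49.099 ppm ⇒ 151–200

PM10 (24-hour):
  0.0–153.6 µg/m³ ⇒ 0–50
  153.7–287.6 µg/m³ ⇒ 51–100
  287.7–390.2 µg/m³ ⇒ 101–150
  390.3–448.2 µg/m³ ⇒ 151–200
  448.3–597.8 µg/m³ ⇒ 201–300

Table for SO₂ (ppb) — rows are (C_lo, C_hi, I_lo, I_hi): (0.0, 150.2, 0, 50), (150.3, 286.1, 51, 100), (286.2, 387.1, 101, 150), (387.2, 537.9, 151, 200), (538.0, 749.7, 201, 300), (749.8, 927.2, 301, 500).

CO 32.224: bracket 32.173–49.099 → index 151–200; slope 49/16.926, offset 0.051.
AQI = 151 + 49/16.926·0.051 ≈ 151.15 ⇒ 151.
PM10: 236.6 lies in 153.7–287.6, so I_lo=51, I_hi=100, C_lo=153.7, C_hi=287.6.
(100−51)/(287.6−153.7) × (236.6−153.7) + 51 = 49/133.9 × 82.9 + 51 ≈ 81.34 → 81.
SO₂: 755.2 ∈ [749.8, 927.2] ↔ index [301, 500].
301 + (755.2−749.8)·(500−301)/(927.2−749.8) = 301 + 5.4·199/177.4 ≈ 307.06, so AQI = 307.
Sub-indices: CO→151, PM10→81, SO₂→307. Ranked high→low: 307, 151, 81. Second-highest sub-index = 151.

151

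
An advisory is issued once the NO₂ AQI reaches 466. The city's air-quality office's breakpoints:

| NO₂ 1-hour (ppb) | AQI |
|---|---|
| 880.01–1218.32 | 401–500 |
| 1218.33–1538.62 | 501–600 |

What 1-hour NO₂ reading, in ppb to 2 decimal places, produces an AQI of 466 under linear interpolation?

1102.13

AQI 466 lies in the 401–500 band, which corresponds to 880.01–1218.32 ppb.
C = 880.01 + (466−401)×(1218.32−880.01)/(500−401) = 880.01 + 65×338.31/99 ≈ 1102.1327 ppb → 1102.13 ppb to 2 dp.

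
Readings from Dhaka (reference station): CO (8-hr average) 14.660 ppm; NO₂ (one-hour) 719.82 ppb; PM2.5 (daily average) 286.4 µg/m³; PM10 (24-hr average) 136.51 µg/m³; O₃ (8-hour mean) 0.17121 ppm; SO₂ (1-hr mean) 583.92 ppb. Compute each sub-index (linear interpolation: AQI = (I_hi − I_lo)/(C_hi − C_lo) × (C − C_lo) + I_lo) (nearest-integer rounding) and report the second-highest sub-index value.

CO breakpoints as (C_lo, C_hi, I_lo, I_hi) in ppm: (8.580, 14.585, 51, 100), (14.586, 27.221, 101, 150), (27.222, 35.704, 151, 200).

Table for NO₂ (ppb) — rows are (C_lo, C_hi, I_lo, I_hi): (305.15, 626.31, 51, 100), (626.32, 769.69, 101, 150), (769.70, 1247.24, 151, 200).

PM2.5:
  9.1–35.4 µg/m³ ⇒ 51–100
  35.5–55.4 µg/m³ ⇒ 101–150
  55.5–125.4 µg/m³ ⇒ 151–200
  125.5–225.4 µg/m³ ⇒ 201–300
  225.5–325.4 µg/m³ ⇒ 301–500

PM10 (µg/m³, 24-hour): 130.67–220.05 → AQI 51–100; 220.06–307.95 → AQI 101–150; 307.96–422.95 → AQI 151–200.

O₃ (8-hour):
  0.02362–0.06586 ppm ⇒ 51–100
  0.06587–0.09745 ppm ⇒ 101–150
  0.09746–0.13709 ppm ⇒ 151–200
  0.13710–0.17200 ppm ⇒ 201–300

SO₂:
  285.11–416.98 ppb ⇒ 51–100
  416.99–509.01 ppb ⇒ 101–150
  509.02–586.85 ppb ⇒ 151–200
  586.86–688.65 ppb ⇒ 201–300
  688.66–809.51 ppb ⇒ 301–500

CO: 14.660 ∈ [14.586, 27.221] ↔ index [101, 150].
101 + (14.660−14.586)·(150−101)/(27.221−14.586) = 101 + 0.074·49/12.635 ≈ 101.29, so AQI = 101.
NO₂ 719.82: bracket 626.32–769.69 → index 101–150; slope 49/143.37, offset 93.50.
AQI = 101 + 49/143.37·93.50 ≈ 132.96 ⇒ 133.
PM2.5: row 225.5–325.4 (AQI 301–500). (500−301)·(286.4−225.5)/(325.4−225.5) + 301 = 199·60.9/99.9 + 301 ≈ 422.31 → 422.
PM10 136.51: bracket 130.67–220.05 → index 51–100; slope 49/89.38, offset 5.84.
AQI = 51 + 49/89.38·5.84 ≈ 54.20 ⇒ 54.
O₃: row 0.13710–0.17200 (AQI 201–300). (300−201)·(0.17121−0.13710)/(0.17200−0.13710) + 201 = 99·0.03411/0.03490 + 201 ≈ 297.76 → 298.
SO₂: 583.92 ∈ [509.02, 586.85] ↔ index [151, 200].
151 + (583.92−509.02)·(200−151)/(586.85−509.02) = 151 + 74.90·49/77.83 ≈ 198.16, so AQI = 198.
Sub-indices: CO→101, NO₂→133, PM2.5→422, PM10→54, O₃→298, SO₂→198. Ranked high→low: 422, 298, 198, 133, 101, 54. Second-highest sub-index = 298.

298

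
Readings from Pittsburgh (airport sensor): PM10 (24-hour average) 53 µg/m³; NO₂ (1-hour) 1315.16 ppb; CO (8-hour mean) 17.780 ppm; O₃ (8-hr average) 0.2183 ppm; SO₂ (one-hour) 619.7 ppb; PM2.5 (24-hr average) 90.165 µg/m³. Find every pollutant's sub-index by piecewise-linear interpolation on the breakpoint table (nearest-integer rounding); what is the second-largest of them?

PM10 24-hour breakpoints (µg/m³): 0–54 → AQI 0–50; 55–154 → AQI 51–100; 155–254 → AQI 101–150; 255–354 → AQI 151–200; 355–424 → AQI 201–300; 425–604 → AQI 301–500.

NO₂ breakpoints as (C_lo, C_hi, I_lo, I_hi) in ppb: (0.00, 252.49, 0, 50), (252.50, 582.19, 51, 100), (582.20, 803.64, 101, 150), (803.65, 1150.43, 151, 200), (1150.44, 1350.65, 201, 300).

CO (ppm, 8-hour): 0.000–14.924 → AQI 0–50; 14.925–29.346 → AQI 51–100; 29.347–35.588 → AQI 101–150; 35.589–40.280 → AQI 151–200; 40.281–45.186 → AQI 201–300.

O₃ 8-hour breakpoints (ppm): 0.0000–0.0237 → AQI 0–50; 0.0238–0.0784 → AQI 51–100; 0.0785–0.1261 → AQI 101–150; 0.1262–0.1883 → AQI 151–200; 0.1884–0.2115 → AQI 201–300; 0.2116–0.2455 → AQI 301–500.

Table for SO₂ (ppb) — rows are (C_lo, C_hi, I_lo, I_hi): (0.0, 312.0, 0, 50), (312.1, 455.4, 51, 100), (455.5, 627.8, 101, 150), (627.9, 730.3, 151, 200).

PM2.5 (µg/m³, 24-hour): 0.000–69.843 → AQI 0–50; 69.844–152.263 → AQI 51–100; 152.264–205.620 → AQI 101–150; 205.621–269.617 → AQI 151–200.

PM10: 53 lies in 0–54, so I_lo=0, I_hi=50, C_lo=0, C_hi=54.
(50−0)/(54−0) × (53−0) + 0 = 50/54 × 53 + 0 ≈ 49.07 → 49.
NO₂: 1315.16 lies in 1150.44–1350.65, so I_lo=201, I_hi=300, C_lo=1150.44, C_hi=1350.65.
(300−201)/(1350.65−1150.44) × (1315.16−1150.44) + 201 = 99/200.21 × 164.72 + 201 ≈ 282.45 → 282.
CO: row 14.925–29.346 (AQI 51–100). (100−51)·(17.780−14.925)/(29.346−14.925) + 51 = 49·2.855/14.421 + 51 ≈ 60.70 → 61.
O₃: row 0.2116–0.2455 (AQI 301–500). (500−301)·(0.2183−0.2116)/(0.2455−0.2116) + 301 = 199·0.0067/0.0339 + 301 ≈ 340.33 → 340.
SO₂ 619.7: bracket 455.5–627.8 → index 101–150; slope 49/172.3, offset 164.2.
AQI = 101 + 49/172.3·164.2 ≈ 147.70 ⇒ 148.
PM2.5: 90.165 ∈ [69.844, 152.263] ↔ index [51, 100].
51 + (90.165−69.844)·(100−51)/(152.263−69.844) = 51 + 20.321·49/82.419 ≈ 63.08, so AQI = 63.
Sub-indices: PM10→49, NO₂→282, CO→61, O₃→340, SO₂→148, PM2.5→63. Ranked high→low: 340, 282, 148, 63, 61, 49. Second-highest sub-index = 282.

282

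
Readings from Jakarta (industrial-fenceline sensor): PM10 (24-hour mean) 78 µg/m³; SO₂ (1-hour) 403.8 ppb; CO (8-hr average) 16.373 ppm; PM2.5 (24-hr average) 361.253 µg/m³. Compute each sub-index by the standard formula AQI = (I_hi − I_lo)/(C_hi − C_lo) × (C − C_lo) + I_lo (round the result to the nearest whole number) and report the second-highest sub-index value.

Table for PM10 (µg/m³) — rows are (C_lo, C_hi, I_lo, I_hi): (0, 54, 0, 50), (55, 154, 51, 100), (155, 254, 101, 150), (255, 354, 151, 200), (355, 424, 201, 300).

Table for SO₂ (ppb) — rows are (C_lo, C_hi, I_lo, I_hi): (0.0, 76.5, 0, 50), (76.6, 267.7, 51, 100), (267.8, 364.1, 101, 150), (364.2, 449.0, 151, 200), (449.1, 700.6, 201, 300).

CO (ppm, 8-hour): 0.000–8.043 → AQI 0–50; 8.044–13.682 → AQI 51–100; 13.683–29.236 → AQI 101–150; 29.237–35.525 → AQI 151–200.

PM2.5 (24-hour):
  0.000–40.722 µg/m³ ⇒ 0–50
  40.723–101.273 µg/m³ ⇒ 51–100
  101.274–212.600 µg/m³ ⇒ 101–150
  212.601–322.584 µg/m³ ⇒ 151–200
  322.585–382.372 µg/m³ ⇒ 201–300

174

PM10: 78 lies in 55–154, so I_lo=51, I_hi=100, C_lo=55, C_hi=154.
(100−51)/(154−55) × (78−55) + 51 = 49/99 × 23 + 51 ≈ 62.38 → 62.
SO₂: row 364.2–449.0 (AQI 151–200). (200−151)·(403.8−364.2)/(449.0−364.2) + 151 = 49·39.6/84.8 + 151 ≈ 173.88 → 174.
CO 16.373: bracket 13.683–29.236 → index 101–150; slope 49/15.553, offset 2.690.
AQI = 101 + 49/15.553·2.690 ≈ 109.47 ⇒ 109.
PM2.5 361.253: bracket 322.585–382.372 → index 201–300; slope 99/59.787, offset 38.668.
AQI = 201 + 99/59.787·38.668 ≈ 265.03 ⇒ 265.
Sub-indices: PM10→62, SO₂→174, CO→109, PM2.5→265. Ranked high→low: 265, 174, 109, 62. Second-highest sub-index = 174.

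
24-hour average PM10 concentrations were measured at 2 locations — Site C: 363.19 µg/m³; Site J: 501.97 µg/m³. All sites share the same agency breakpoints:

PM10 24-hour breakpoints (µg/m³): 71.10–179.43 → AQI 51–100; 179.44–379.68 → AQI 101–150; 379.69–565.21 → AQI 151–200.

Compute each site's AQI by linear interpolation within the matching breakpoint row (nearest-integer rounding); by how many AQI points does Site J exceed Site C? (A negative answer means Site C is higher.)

Site C 363.19: bracket 179.44–379.68 → index 101–150; slope 49/200.24, offset 183.75.
AQI = 101 + 49/200.24·183.75 ≈ 145.96 ⇒ 146.
Site J: 501.97 ∈ [379.69, 565.21] ↔ index [151, 200].
151 + (501.97−379.69)·(200−151)/(565.21−379.69) = 151 + 122.28·49/185.52 ≈ 183.30, so AQI = 183.
AQIs: Site C=146, Site J=183. Site J (183) − Site C (146) = 37.

37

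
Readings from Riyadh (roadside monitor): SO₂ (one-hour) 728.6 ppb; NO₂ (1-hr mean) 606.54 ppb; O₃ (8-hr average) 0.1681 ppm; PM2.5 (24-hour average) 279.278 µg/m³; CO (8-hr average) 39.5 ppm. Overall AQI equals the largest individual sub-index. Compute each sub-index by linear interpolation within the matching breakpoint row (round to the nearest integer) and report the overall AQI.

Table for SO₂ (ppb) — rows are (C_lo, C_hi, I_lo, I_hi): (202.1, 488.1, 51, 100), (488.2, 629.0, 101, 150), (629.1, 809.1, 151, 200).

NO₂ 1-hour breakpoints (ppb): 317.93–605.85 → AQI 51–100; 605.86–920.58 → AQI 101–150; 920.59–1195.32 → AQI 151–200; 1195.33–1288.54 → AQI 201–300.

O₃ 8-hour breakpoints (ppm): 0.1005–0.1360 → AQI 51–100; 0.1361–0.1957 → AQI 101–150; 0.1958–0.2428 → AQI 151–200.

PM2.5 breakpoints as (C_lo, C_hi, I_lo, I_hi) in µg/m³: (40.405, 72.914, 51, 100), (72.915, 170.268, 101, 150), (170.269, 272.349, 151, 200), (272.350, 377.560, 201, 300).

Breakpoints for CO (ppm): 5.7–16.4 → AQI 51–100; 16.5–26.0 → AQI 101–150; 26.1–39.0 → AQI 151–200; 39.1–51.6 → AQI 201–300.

SO₂: row 629.1–809.1 (AQI 151–200). (200−151)·(728.6−629.1)/(809.1−629.1) + 151 = 49·99.5/180.0 + 151 ≈ 178.09 → 178.
NO₂: row 605.86–920.58 (AQI 101–150). (150−101)·(606.54−605.86)/(920.58−605.86) + 101 = 49·0.68/314.72 + 101 ≈ 101.11 → 101.
O₃: 0.1681 lies in 0.1361–0.1957, so I_lo=101, I_hi=150, C_lo=0.1361, C_hi=0.1957.
(150−101)/(0.1957−0.1361) × (0.1681−0.1361) + 101 = 49/0.0596 × 0.0320 + 101 ≈ 127.31 → 127.
PM2.5: row 272.350–377.560 (AQI 201–300). (300−201)·(279.278−272.350)/(377.560−272.350) + 201 = 99·6.928/105.210 + 201 ≈ 207.52 → 208.
CO: 39.5 lies in 39.1–51.6, so I_lo=201, I_hi=300, C_lo=39.1, C_hi=51.6.
(300−201)/(51.6−39.1) × (39.5−39.1) + 201 = 99/12.5 × 0.4 + 201 ≈ 204.17 → 204.
Sub-indices: SO₂→178, NO₂→101, O₃→127, PM2.5→208, CO→204. Overall AQI = max = 208; dominant pollutant is PM2.5.

208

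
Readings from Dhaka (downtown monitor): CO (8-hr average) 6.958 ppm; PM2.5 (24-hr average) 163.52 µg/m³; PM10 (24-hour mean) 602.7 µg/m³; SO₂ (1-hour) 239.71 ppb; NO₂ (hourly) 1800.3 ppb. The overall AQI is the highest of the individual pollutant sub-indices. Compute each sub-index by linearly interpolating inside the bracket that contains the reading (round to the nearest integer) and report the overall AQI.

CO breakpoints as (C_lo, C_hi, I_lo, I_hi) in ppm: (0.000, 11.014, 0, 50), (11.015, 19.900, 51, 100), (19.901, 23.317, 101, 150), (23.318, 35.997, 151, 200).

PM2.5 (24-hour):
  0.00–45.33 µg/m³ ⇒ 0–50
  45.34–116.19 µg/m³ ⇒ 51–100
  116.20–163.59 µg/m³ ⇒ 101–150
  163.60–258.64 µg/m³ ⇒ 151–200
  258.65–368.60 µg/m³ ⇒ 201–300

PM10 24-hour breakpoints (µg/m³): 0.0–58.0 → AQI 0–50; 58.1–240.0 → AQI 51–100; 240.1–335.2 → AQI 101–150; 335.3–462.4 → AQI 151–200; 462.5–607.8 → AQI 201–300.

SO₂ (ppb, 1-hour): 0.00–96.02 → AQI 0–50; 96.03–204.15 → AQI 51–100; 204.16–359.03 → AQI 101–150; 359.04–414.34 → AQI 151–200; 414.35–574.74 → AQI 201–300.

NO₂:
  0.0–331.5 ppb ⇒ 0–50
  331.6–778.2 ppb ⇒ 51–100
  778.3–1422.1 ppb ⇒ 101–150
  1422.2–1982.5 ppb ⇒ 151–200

CO: 6.958 lies in 0.000–11.014, so I_lo=0, I_hi=50, C_lo=0.000, C_hi=11.014.
(50−0)/(11.014−0.000) × (6.958−0.000) + 0 = 50/11.014 × 6.958 + 0 ≈ 31.59 → 32.
PM2.5 163.52: bracket 116.20–163.59 → index 101–150; slope 49/47.39, offset 47.32.
AQI = 101 + 49/47.39·47.32 ≈ 149.93 ⇒ 150.
PM10: row 462.5–607.8 (AQI 201–300). (300−201)·(602.7−462.5)/(607.8−462.5) + 201 = 99·140.2/145.3 + 201 ≈ 296.53 → 297.
SO₂ 239.71: bracket 204.16–359.03 → index 101–150; slope 49/154.87, offset 35.55.
AQI = 101 + 49/154.87·35.55 ≈ 112.25 ⇒ 112.
NO₂: 1800.3 lies in 1422.2–1982.5, so I_lo=151, I_hi=200, C_lo=1422.2, C_hi=1982.5.
(200−151)/(1982.5−1422.2) × (1800.3−1422.2) + 151 = 49/560.3 × 378.1 + 151 ≈ 184.07 → 184.
Sub-indices: CO→32, PM2.5→150, PM10→297, SO₂→112, NO₂→184. Overall AQI = max = 297; dominant pollutant is PM10.
AQI 297: Very Unhealthy.

297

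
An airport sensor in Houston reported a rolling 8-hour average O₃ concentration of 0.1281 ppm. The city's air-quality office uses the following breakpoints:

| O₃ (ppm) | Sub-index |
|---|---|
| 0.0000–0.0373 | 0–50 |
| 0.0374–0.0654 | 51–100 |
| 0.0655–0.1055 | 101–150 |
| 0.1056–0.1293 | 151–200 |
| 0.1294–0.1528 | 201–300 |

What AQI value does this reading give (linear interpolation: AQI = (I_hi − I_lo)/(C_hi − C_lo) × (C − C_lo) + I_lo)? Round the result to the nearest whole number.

O₃: 0.1281 ∈ [0.1056, 0.1293] ↔ index [151, 200].
151 + (0.1281−0.1056)·(200−151)/(0.1293−0.1056) = 151 + 0.0225·49/0.0237 ≈ 197.52, so AQI = 198.

198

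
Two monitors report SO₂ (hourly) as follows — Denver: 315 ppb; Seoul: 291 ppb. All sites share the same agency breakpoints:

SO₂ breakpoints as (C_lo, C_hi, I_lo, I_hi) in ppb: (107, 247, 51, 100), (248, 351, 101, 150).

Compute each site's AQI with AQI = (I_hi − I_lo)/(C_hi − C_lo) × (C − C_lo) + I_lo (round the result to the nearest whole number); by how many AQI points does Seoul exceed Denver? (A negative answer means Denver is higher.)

Denver: 315 lies in 248–351, so I_lo=101, I_hi=150, C_lo=248, C_hi=351.
(150−101)/(351−248) × (315−248) + 101 = 49/103 × 67 + 101 ≈ 132.87 → 133.
Seoul: 291 lies in 248–351, so I_lo=101, I_hi=150, C_lo=248, C_hi=351.
(150−101)/(351−248) × (291−248) + 101 = 49/103 × 43 + 101 ≈ 121.46 → 121.
AQIs: Denver=133, Seoul=121. Seoul (121) − Denver (133) = -12.

-12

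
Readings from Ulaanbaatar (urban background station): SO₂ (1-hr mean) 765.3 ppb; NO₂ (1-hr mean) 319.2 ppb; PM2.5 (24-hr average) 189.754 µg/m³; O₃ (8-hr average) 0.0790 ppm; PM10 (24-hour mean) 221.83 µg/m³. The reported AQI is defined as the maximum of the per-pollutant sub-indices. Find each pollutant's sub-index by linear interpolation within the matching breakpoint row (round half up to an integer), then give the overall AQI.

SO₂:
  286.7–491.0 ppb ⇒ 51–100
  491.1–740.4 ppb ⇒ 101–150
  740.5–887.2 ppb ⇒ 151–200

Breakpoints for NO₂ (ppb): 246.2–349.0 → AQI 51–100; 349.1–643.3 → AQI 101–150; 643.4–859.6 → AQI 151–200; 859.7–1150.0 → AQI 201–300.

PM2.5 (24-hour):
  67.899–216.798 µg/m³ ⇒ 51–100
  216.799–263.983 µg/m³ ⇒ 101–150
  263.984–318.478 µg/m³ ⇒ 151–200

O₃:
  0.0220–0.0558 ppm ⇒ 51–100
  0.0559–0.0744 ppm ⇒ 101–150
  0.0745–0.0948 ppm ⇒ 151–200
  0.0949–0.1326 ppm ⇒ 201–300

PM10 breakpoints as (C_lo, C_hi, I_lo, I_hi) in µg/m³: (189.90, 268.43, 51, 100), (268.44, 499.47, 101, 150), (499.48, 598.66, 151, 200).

SO₂: 765.3 ∈ [740.5, 887.2] ↔ index [151, 200].
151 + (765.3−740.5)·(200−151)/(887.2−740.5) = 151 + 24.8·49/146.7 ≈ 159.28, so AQI = 159.
NO₂: 319.2 ∈ [246.2, 349.0] ↔ index [51, 100].
51 + (319.2−246.2)·(100−51)/(349.0−246.2) = 51 + 73.0·49/102.8 ≈ 85.80, so AQI = 86.
PM2.5: 189.754 lies in 67.899–216.798, so I_lo=51, I_hi=100, C_lo=67.899, C_hi=216.798.
(100−51)/(216.798−67.899) × (189.754−67.899) + 51 = 49/148.899 × 121.855 + 51 ≈ 91.10 → 91.
O₃: 0.0790 lies in 0.0745–0.0948, so I_lo=151, I_hi=200, C_lo=0.0745, C_hi=0.0948.
(200−151)/(0.0948−0.0745) × (0.0790−0.0745) + 151 = 49/0.0203 × 0.0045 + 151 ≈ 161.86 → 162.
PM10: 221.83 lies in 189.90–268.43, so I_lo=51, I_hi=100, C_lo=189.90, C_hi=268.43.
(100−51)/(268.43−189.90) × (221.83−189.90) + 51 = 49/78.53 × 31.93 + 51 ≈ 70.92 → 71.
Sub-indices: SO₂→159, NO₂→86, PM2.5→91, O₃→162, PM10→71. Overall AQI = max = 162; dominant pollutant is O₃.
AQI 162: Unhealthy.

162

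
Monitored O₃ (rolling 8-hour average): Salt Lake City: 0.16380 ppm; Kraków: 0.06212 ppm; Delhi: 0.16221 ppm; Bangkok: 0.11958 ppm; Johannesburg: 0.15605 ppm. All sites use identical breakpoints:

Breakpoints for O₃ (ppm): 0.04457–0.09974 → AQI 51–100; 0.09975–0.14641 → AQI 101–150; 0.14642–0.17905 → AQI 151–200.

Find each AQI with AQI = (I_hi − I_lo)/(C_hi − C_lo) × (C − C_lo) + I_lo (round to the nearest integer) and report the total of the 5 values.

706

Salt Lake City 0.16380: bracket 0.14642–0.17905 → index 151–200; slope 49/0.03263, offset 0.01738.
AQI = 151 + 49/0.03263·0.01738 ≈ 177.10 ⇒ 177.
Kraków: row 0.04457–0.09974 (AQI 51–100). (100−51)·(0.06212−0.04457)/(0.09974−0.04457) + 51 = 49·0.01755/0.05517 + 51 ≈ 66.59 → 67.
Delhi: 0.16221 ∈ [0.14642, 0.17905] ↔ index [151, 200].
151 + (0.16221−0.14642)·(200−151)/(0.17905−0.14642) = 151 + 0.01579·49/0.03263 ≈ 174.71, so AQI = 175.
Bangkok: 0.11958 lies in 0.09975–0.14641, so I_lo=101, I_hi=150, C_lo=0.09975, C_hi=0.14641.
(150−101)/(0.14641−0.09975) × (0.11958−0.09975) + 101 = 49/0.04666 × 0.01983 + 101 ≈ 121.82 → 122.
Johannesburg: row 0.14642–0.17905 (AQI 151–200). (200−151)·(0.15605−0.14642)/(0.17905−0.14642) + 151 = 49·0.00963/0.03263 + 151 ≈ 165.46 → 165.
AQIs: Salt Lake City=177, Kraków=67, Delhi=175, Bangkok=122, Johannesburg=165. Sum = 177 + 67 + 175 + 122 + 165 = 706.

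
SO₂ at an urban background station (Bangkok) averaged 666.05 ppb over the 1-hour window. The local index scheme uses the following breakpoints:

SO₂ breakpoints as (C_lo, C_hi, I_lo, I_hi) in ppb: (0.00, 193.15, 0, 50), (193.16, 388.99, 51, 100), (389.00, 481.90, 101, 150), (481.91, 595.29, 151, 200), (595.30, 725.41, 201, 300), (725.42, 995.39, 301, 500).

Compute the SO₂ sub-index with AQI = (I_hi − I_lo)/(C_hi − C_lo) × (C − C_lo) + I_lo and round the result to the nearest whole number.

255

SO₂ 666.05: bracket 595.30–725.41 → index 201–300; slope 99/130.11, offset 70.75.
AQI = 201 + 99/130.11·70.75 ≈ 254.83 ⇒ 255.
AQI 255 falls in the Very Unhealthy category.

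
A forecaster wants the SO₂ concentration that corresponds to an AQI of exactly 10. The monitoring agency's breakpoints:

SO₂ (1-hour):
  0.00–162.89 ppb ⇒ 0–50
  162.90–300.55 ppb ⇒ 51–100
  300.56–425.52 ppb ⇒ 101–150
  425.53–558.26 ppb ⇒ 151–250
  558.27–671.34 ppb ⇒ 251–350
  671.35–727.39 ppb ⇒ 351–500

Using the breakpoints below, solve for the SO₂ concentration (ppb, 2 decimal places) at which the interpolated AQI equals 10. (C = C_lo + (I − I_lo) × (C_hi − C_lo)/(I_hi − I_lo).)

AQI 10 lies in the 0–50 band, which corresponds to 0.00–162.89 ppb.
C = 0.00 + (10−0)×(162.89−0.00)/(50−0) = 0.00 + 10×162.89/50 ≈ 32.5780 ppb → 32.58 ppb to 2 dp.

32.58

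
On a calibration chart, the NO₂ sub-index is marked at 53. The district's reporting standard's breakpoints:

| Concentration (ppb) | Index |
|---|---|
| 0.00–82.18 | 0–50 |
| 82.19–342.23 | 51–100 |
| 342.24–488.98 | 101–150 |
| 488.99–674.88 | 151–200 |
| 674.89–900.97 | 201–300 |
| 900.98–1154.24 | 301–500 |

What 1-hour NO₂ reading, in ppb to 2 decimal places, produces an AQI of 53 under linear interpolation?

AQI 53 lies in the 51–100 band, which corresponds to 82.19–342.23 ppb.
C = 82.19 + (53−51)×(342.23−82.19)/(100−51) = 82.19 + 2×260.04/49 ≈ 92.8039 ppb → 92.80 ppb to 2 dp.

92.80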